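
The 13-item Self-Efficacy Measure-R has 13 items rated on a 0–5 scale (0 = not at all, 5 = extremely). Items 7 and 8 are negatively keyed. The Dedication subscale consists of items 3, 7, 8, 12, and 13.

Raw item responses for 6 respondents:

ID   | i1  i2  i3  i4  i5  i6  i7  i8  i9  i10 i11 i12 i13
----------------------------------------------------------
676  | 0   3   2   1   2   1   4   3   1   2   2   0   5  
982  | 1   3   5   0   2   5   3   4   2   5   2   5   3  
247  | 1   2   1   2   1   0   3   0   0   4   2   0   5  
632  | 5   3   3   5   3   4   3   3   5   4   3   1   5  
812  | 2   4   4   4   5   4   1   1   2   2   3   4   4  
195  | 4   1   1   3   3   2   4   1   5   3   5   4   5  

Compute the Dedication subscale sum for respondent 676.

10

Respondent 676 raw: 0, 3, 2, 1, 2, 1, 4, 3, 1, 2, 2, 0, 5.
Dedication items: 3, 7, 8, 12, 13.
Reverse-coded (reversed = (0+5) − raw = 5 − raw):
  item 3: 2
  item 7: 5 − 4 = 1
  item 8: 5 − 3 = 2
  item 12: 0
  item 13: 5
Sum = 2 + 1 + 2 + 0 + 5 = 10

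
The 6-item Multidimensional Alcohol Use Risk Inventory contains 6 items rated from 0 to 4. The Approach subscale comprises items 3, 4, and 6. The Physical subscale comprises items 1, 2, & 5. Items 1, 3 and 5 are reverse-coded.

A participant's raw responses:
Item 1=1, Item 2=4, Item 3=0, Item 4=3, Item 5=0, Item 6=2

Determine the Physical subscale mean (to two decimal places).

Physical items: 1, 2, 5.
Of these, items 1 & 5 are reverse-coded; reverse-coded value = 4 − response.
  item 1: 4 − 1 = 3
  item 2: 4
  item 5: 4 − 0 = 4
Sum = 3 + 4 + 4 = 11
Mean = 11 / 3 = 3.67

3.67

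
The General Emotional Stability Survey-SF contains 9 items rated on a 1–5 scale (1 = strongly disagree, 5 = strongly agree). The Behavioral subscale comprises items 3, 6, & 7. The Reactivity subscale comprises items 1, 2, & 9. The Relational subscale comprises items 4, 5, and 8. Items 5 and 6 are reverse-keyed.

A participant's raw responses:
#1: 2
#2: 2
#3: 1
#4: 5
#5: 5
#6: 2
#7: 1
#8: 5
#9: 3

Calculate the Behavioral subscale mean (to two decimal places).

2.00

Behavioral items: 3, 6, 7.
Of these, item 6 is reverse-keyed; reverse-coded value = 6 − response.
  item 3: 1
  item 6: 6 − 2 = 4
  item 7: 1
Sum = 1 + 4 + 1 = 6
Mean = 6 / 3 = 2.00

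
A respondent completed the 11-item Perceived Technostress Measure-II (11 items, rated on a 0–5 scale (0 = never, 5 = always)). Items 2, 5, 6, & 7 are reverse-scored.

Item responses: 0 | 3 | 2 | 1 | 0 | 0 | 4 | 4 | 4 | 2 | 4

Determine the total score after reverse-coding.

Reverse-coded items (reverse-coded value = 5 − response):
  item 2: 5 − 3 = 2
  item 5: 5 − 0 = 5
  item 6: 5 − 0 = 5
  item 7: 5 − 4 = 1
Scored responses: 0, 2, 2, 1, 5, 5, 1, 4, 4, 2, 4
Total = 0 + 2 + 2 + 1 + 5 + 5 + 1 + 4 + 4 + 2 + 4 = 30

30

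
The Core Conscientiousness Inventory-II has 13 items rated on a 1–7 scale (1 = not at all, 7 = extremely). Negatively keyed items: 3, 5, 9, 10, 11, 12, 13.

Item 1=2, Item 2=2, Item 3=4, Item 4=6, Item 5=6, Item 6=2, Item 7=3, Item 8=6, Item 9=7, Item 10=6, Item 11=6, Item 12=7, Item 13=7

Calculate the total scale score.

34

Apply reverse scoring (reversed = (1+7) − raw = 8 − raw):
  item 3: 8 − 4 = 4
  item 5: 8 − 6 = 2
  item 9: 8 − 7 = 1
  item 10: 8 − 6 = 2
  item 11: 8 − 6 = 2
  item 12: 8 − 7 = 1
  item 13: 8 − 7 = 1
After reverse-coding: 2, 2, 4, 6, 2, 2, 3, 6, 1, 2, 2, 1, 1
Total = 2 + 2 + 4 + 6 + 2 + 2 + 3 + 6 + 1 + 2 + 2 + 1 + 1 = 34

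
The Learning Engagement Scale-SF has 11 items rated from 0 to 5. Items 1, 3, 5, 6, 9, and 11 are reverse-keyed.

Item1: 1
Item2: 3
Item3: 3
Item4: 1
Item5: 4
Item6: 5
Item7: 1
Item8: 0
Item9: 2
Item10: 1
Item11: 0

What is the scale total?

Raw sum = 21. Reverse-keyed items: 1, 3, 5, 6, 9, 11; their raw sum = 15.
Each reversal replaces raw with 5 − raw, changing the total by 5 − 2·raw per item.
Total = 21 + 6·5 − 2·15 = 21 + 30 − 30 = 21

21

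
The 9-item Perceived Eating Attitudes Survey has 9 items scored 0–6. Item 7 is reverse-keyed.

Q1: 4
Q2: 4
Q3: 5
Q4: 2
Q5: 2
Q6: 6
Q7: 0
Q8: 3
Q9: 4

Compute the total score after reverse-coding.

Apply reverse scoring (reverse-coded value = 6 − response):
  item 7: 6 − 0 = 6
After reverse-coding: 4, 4, 5, 2, 2, 6, 6, 3, 4
Total = 4 + 4 + 5 + 2 + 2 + 6 + 6 + 3 + 4 = 36

36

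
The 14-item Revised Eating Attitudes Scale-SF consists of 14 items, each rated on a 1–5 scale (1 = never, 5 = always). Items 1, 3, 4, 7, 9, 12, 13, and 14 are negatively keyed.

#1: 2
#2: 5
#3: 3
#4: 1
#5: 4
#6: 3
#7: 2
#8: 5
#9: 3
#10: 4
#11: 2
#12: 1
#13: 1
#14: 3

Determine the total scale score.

55

Raw sum = 39. Negatively keyed items: 1, 3, 4, 7, 9, 12, 13, 14; their raw sum = 16.
Each reversal replaces raw with 6 − raw, changing the total by 6 − 2·raw per item.
Total = 39 + 8·6 − 2·16 = 39 + 48 − 32 = 55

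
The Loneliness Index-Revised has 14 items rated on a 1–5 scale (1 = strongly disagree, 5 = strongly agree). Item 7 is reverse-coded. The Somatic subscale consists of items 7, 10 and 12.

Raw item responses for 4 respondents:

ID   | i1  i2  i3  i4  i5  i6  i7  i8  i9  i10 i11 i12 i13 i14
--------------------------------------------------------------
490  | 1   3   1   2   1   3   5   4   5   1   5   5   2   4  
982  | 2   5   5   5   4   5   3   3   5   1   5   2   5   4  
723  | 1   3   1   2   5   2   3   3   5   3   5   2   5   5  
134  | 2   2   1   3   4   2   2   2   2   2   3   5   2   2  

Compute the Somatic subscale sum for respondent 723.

Respondent 723 raw: 1, 3, 1, 2, 5, 2, 3, 3, 5, 3, 5, 2, 5, 5.
Somatic items: 7, 10, 12.
Reverse-coded (reverse-coded value = 6 − response):
  item 7: 6 − 3 = 3
  item 10: 3
  item 12: 2
Sum = 3 + 3 + 2 = 8

8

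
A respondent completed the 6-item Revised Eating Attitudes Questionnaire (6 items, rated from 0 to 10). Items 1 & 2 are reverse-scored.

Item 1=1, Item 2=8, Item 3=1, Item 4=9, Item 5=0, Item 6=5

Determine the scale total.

Reversing items 1 and 2 with 10 − raw:
Total = (10−1) + (10−8) + 1 + 9 + 0 + 5
      = 9 + 2 + 1 + 9 + 0 + 5 = 26

26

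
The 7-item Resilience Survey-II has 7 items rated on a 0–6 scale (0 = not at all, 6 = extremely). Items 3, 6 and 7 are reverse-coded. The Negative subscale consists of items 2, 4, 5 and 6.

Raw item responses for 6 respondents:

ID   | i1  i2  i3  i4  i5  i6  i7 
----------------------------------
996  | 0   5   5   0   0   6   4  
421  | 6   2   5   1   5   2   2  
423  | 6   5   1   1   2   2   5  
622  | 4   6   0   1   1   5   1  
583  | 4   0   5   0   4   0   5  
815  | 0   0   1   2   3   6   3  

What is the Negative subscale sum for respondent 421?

Respondent 421 raw: 6, 2, 5, 1, 5, 2, 2.
Negative items: 2, 4, 5, 6.
Reverse-coded (reverse-coded value = 6 − response):
  item 2: 2
  item 4: 1
  item 5: 5
  item 6: 6 − 2 = 4
Sum = 2 + 1 + 5 + 4 = 12

12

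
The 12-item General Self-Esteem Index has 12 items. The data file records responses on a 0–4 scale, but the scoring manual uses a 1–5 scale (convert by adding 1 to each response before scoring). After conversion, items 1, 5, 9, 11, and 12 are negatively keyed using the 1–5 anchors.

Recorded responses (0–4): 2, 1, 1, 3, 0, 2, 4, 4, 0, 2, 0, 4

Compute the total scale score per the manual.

Convert to 1–5: 3, 2, 2, 4, 1, 3, 5, 5, 1, 3, 1, 5
Reverse-coded (reversed = (1+5) − raw = 6 − raw):
  item 1: 6 − 3 = 3
  item 5: 6 − 1 = 5
  item 9: 6 − 1 = 5
  item 11: 6 − 1 = 5
  item 12: 6 − 5 = 1
Scored: 3, 2, 2, 4, 5, 3, 5, 5, 5, 3, 5, 1
Total = 43

43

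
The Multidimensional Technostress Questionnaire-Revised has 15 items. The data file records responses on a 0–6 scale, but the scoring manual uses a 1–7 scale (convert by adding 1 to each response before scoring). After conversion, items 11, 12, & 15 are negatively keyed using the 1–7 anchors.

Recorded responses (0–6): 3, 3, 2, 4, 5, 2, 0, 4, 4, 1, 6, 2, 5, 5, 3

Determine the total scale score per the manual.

60

Convert to 1–7: 4, 4, 3, 5, 6, 3, 1, 5, 5, 2, 7, 3, 6, 6, 4
Reverse-coded (reverse-coded value = 8 − response):
  item 11: 8 − 7 = 1
  item 12: 8 − 3 = 5
  item 15: 8 − 4 = 4
Scored: 4, 4, 3, 5, 6, 3, 1, 5, 5, 2, 1, 5, 6, 6, 4
Total = 60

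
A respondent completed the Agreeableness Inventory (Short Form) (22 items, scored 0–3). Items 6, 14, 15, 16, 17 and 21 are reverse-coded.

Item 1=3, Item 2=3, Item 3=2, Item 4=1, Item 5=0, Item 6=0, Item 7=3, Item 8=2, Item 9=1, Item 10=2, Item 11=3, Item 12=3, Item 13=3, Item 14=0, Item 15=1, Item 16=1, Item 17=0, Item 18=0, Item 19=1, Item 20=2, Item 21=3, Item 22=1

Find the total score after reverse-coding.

43

Apply reverse scoring (reversed = (0+3) − raw = 3 − raw):
  item 6: 3 − 0 = 3
  item 14: 3 − 0 = 3
  item 15: 3 − 1 = 2
  item 16: 3 − 1 = 2
  item 17: 3 − 0 = 3
  item 21: 3 − 3 = 0
Scored responses: 3, 3, 2, 1, 0, 3, 3, 2, 1, 2, 3, 3, 3, 3, 2, 2, 3, 0, 1, 2, 0, 1
Total = 3 + 3 + 2 + 1 + 0 + 3 + 3 + 2 + 1 + 2 + 3 + 3 + 3 + 3 + 2 + 2 + 3 + 0 + 1 + 2 + 0 + 1 = 43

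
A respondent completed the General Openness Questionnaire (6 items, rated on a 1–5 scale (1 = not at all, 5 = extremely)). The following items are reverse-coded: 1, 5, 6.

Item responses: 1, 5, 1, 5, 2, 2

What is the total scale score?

24

Reverse-coded items use 6 − raw:
  item 1: 6 − 1 = 5
  item 5: 6 − 2 = 4
  item 6: 6 − 2 = 4
Scored responses: 5, 5, 1, 5, 4, 4
Total = 5 + 5 + 1 + 5 + 4 + 4 = 24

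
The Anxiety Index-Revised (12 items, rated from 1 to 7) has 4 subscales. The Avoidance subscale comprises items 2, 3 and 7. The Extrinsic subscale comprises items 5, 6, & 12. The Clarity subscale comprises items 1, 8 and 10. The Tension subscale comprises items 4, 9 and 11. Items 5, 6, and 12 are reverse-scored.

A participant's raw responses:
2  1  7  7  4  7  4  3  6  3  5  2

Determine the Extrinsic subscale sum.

Extrinsic items: 5, 6, 12.
Of these, items 5, 6, & 12 are reverse-scored; on a 1–7 scale, reversed = 8 − raw.
  item 5: 8 − 4 = 4
  item 6: 8 − 7 = 1
  item 12: 8 − 2 = 6
Sum = 4 + 1 + 6 = 11

11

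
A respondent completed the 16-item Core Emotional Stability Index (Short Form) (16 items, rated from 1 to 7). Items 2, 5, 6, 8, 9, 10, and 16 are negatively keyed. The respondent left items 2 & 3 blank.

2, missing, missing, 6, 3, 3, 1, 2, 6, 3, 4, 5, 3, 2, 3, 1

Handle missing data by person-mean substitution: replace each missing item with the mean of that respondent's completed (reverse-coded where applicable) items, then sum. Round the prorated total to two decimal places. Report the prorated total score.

Reverse-coded (reversed = (1+7) − raw = 8 − raw):
  item 5: 8 − 3 = 5
  item 6: 8 − 3 = 5
  item 8: 8 − 2 = 6
  item 9: 8 − 6 = 2
  item 10: 8 − 3 = 5
  item 16: 8 − 1 = 7
Completed scored items (14 of 16): 2, 6, 5, 5, 1, 6, 2, 5, 4, 5, 3, 2, 3, 7; sum = 56.
Person mean = 56 / 14 ≈ 4.0000
Prorated total = (56 / 14) × 16 = 64.00 (to 2 dp)

64.00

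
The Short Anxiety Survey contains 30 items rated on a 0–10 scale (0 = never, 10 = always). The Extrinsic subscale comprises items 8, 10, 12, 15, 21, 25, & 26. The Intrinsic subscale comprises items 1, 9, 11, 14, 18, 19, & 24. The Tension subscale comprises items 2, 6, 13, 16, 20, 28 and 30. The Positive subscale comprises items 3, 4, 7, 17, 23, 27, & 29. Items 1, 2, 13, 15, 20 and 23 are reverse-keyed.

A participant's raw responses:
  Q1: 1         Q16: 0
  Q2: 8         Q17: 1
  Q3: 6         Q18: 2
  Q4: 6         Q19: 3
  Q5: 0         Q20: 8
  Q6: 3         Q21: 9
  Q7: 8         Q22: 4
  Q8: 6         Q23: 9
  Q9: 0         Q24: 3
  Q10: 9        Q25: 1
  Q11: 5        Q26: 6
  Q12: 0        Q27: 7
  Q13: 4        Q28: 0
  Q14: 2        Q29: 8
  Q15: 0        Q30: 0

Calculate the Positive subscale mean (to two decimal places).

5.29

Positive items: 3, 4, 7, 17, 23, 27, 29.
Of these, item 23 is reverse-keyed; on a 0–10 scale, reversed = 10 − raw.
  item 3: 6
  item 4: 6
  item 7: 8
  item 17: 1
  item 23: 10 − 9 = 1
  item 27: 7
  item 29: 8
Sum = 6 + 6 + 8 + 1 + 1 + 7 + 8 = 37
Mean = 37 / 7 = 5.29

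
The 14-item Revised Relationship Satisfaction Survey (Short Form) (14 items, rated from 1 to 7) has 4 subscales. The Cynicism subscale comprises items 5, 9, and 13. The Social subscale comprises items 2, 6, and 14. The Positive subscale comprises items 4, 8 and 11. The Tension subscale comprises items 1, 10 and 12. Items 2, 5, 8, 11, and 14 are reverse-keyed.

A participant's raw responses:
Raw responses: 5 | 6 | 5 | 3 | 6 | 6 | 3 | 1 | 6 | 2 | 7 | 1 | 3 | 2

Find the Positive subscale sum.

11

Positive items: 4, 8, 11.
Of these, items 8 & 11 are reverse-keyed; on a 1–7 scale, reversed = 8 − raw.
  item 4: 3
  item 8: 8 − 1 = 7
  item 11: 8 − 7 = 1
Sum = 3 + 7 + 1 = 11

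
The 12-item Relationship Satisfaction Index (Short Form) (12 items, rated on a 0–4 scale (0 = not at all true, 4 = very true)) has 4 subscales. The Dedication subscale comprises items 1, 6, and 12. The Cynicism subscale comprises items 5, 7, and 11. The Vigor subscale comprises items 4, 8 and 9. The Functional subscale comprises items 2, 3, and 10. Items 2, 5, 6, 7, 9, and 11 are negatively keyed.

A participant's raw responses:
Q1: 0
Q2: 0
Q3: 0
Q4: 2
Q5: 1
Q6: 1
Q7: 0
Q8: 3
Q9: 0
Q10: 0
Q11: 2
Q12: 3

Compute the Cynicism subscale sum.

Cynicism items: 5, 7, 11.
Of these, items 5, 7 and 11 are negatively keyed; reversed = (0+4) − raw = 4 − raw.
  item 5: 4 − 1 = 3
  item 7: 4 − 0 = 4
  item 11: 4 − 2 = 2
Sum = 3 + 4 + 2 = 9

9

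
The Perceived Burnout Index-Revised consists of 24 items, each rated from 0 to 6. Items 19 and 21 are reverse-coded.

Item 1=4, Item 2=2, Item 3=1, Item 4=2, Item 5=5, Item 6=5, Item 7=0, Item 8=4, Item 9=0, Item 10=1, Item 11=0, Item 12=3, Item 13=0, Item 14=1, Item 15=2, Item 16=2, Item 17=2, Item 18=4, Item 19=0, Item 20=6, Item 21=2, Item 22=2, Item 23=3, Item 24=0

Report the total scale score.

59

Raw sum = 51. Reverse-coded items: 19, 21; their raw sum = 2.
Each reversal replaces raw with 6 − raw, changing the total by 6 − 2·raw per item.
Total = 51 + 2·6 − 2·2 = 51 + 12 − 4 = 59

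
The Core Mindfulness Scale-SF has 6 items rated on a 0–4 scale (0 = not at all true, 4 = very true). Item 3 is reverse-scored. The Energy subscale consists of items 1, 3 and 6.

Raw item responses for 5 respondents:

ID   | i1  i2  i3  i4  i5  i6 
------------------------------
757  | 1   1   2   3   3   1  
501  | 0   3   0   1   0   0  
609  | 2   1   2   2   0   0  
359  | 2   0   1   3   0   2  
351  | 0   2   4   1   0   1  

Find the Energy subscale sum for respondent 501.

4

Respondent 501 raw: 0, 3, 0, 1, 0, 0.
Energy items: 1, 3, 6.
Reverse-coded (reversed = (0+4) − raw = 4 − raw):
  item 1: 0
  item 3: 4 − 0 = 4
  item 6: 0
Sum = 0 + 4 + 0 = 4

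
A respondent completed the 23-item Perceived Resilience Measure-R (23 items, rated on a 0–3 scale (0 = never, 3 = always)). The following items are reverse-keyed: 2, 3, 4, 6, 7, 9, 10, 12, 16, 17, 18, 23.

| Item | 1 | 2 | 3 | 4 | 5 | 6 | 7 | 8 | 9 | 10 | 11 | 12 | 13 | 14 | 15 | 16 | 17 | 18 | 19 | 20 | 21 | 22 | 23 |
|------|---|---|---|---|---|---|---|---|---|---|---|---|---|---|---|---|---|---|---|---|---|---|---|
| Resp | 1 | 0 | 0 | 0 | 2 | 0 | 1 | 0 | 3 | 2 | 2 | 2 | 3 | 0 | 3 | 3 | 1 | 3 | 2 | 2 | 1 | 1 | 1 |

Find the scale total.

37

Raw sum = 33. Reverse-keyed items: 2, 3, 4, 6, 7, 9, 10, 12, 16, 17, 18, 23; their raw sum = 16.
Each reversal replaces raw with 3 − raw, changing the total by 3 − 2·raw per item.
Total = 33 + 12·3 − 2·16 = 33 + 36 − 32 = 37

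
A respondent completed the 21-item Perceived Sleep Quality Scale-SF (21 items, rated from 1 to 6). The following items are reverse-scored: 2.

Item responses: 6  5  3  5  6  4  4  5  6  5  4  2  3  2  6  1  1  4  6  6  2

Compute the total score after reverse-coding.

Raw sum = 86. Reverse-scored items: 2; their raw sum = 5.
Each reversal replaces raw with 7 − raw, changing the total by 7 − 2·raw per item.
Total = 86 + 1·7 − 2·5 = 86 + 7 − 10 = 83

83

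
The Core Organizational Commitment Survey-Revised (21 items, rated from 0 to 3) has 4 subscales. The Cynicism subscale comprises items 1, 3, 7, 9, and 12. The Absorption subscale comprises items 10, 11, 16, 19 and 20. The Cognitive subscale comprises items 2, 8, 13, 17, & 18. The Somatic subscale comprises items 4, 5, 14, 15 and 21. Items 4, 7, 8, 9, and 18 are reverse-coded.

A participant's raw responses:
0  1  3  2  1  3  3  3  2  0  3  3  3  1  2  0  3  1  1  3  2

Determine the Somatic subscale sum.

7

Somatic items: 4, 5, 14, 15, 21.
Of these, item 4 is reverse-coded; reversed = (0+3) − raw = 3 − raw.
  item 4: 3 − 2 = 1
  item 5: 1
  item 14: 1
  item 15: 2
  item 21: 2
Sum = 1 + 1 + 1 + 2 + 2 = 7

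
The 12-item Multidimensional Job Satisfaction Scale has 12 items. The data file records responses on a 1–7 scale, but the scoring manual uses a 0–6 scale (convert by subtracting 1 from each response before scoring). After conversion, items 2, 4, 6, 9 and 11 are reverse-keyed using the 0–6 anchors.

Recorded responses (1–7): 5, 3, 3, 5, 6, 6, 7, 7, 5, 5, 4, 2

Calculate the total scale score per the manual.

40

Convert to 0–6: 4, 2, 2, 4, 5, 5, 6, 6, 4, 4, 3, 1
Reverse-coded (reversed = (0+6) − raw = 6 − raw):
  item 2: 6 − 2 = 4
  item 4: 6 − 4 = 2
  item 6: 6 − 5 = 1
  item 9: 6 − 4 = 2
  item 11: 6 − 3 = 3
Scored: 4, 4, 2, 2, 5, 1, 6, 6, 2, 4, 3, 1
Total = 40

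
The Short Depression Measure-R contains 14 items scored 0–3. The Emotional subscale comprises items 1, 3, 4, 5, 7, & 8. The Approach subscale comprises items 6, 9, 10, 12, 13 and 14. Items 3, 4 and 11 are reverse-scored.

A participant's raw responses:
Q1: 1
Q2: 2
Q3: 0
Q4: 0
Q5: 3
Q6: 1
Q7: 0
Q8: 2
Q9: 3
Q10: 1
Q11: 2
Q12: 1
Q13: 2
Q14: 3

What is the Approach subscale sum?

Approach items: 6, 9, 10, 12, 13, 14.
  item 6: 1
  item 9: 3
  item 10: 1
  item 12: 1
  item 13: 2
  item 14: 3
Sum = 1 + 3 + 1 + 1 + 2 + 3 = 11

11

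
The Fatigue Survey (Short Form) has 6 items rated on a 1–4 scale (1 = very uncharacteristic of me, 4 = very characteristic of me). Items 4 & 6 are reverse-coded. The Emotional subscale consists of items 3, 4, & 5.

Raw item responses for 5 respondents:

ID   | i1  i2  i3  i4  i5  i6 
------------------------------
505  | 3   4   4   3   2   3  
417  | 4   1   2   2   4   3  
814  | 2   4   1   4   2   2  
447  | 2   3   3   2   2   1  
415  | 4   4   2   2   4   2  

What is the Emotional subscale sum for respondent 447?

8

Respondent 447 raw: 2, 3, 3, 2, 2, 1.
Emotional items: 3, 4, 5.
Reverse-coded (reverse-coded value = 5 − response):
  item 3: 3
  item 4: 5 − 2 = 3
  item 5: 2
Sum = 3 + 3 + 2 = 8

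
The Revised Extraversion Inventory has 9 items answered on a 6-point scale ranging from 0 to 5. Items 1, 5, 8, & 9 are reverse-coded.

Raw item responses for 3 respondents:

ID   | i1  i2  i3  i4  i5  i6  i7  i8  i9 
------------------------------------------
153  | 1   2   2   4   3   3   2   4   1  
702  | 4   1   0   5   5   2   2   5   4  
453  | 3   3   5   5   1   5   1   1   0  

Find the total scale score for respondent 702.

12

Respondent 702 raw: 4, 1, 0, 5, 5, 2, 2, 5, 4.
Reverse-coded (on a 0–5 scale, reversed = 5 − raw):
  item 1: 5 − 4 = 1
  item 2: 1
  item 3: 0
  item 4: 5
  item 5: 5 − 5 = 0
  item 6: 2
  item 7: 2
  item 8: 5 − 5 = 0
  item 9: 5 − 4 = 1
Sum = 1 + 1 + 0 + 5 + 0 + 2 + 2 + 0 + 1 = 12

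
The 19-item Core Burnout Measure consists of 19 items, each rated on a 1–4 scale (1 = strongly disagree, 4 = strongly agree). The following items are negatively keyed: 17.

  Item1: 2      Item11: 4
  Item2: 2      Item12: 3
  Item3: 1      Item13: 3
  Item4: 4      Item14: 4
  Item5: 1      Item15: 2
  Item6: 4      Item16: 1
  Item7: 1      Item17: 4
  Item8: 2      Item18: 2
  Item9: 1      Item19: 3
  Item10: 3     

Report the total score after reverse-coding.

Reversing item 17 with 5 − raw:
Total = 2 + 2 + 1 + 4 + 1 + 4 + 1 + 2 + 1 + 3 + 4 + 3 + 3 + 4 + 2 + 1 + (5−4) + 2 + 3
      = 2 + 2 + 1 + 4 + 1 + 4 + 1 + 2 + 1 + 3 + 4 + 3 + 3 + 4 + 2 + 1 + 1 + 2 + 3 = 44

44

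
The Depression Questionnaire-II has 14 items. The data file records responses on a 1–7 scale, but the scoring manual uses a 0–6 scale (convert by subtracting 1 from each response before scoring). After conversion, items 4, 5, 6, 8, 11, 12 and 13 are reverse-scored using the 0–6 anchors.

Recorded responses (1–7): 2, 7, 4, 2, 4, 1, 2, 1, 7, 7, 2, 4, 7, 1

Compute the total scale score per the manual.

51

Convert to 0–6: 1, 6, 3, 1, 3, 0, 1, 0, 6, 6, 1, 3, 6, 0
Reverse-coded (on a 0–6 scale, reversed = 6 − raw):
  item 4: 6 − 1 = 5
  item 5: 6 − 3 = 3
  item 6: 6 − 0 = 6
  item 8: 6 − 0 = 6
  item 11: 6 − 1 = 5
  item 12: 6 − 3 = 3
  item 13: 6 − 6 = 0
Scored: 1, 6, 3, 5, 3, 6, 1, 6, 6, 6, 5, 3, 0, 0
Total = 51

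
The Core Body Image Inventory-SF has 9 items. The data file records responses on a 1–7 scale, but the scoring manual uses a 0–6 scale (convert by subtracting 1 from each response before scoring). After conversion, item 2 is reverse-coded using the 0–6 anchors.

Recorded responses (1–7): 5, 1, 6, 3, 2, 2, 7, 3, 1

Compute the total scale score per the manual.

Convert to 0–6: 4, 0, 5, 2, 1, 1, 6, 2, 0
Reverse-coded (reversed = (0+6) − raw = 6 − raw):
  item 2: 6 − 0 = 6
Scored: 4, 6, 5, 2, 1, 1, 6, 2, 0
Total = 27

27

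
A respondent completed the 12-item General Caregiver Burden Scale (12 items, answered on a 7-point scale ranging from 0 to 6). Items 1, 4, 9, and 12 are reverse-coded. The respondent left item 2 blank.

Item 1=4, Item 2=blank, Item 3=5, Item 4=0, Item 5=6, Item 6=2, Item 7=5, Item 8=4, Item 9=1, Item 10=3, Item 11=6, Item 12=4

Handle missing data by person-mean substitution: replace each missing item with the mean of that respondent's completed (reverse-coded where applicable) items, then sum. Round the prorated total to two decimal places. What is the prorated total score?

Reverse-coded (reverse-coded value = 6 − response):
  item 1: 6 − 4 = 2
  item 4: 6 − 0 = 6
  item 9: 6 − 1 = 5
  item 12: 6 − 4 = 2
Completed scored items (11 of 12): 2, 5, 6, 6, 2, 5, 4, 5, 3, 6, 2; sum = 46.
Person mean = 46 / 11 ≈ 4.1818
Prorated total = (46 / 11) × 12 = 50.18 (to 2 dp)

50.18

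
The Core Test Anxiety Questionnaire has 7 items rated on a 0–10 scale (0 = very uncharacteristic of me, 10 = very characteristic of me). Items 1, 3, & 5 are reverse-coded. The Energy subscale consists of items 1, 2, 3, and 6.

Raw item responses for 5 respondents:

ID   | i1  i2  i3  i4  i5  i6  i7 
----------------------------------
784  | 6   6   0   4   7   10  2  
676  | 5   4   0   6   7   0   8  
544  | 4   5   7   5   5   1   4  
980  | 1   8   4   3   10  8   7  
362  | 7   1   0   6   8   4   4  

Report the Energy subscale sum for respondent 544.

Respondent 544 raw: 4, 5, 7, 5, 5, 1, 4.
Energy items: 1, 2, 3, 6.
Reverse-coded (reversed = (0+10) − raw = 10 − raw):
  item 1: 10 − 4 = 6
  item 2: 5
  item 3: 10 − 7 = 3
  item 6: 1
Sum = 6 + 5 + 3 + 1 = 15

15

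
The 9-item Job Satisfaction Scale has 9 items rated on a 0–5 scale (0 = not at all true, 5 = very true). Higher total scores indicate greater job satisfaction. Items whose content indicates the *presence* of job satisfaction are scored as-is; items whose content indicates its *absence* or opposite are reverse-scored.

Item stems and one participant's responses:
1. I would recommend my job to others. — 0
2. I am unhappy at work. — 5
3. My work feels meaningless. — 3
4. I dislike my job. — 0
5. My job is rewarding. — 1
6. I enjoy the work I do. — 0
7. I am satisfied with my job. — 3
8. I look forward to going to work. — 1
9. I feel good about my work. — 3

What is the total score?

15

Items 2, 3, 4 describe the absence/opposite of job satisfaction → reverse-score.
reversed = (0+5) − raw = 5 − raw.
  item 1: 0
  item 2: 5 − 5 = 0
  item 3: 5 − 3 = 2
  item 4: 5 − 0 = 5
  item 5: 1
  item 6: 0
  item 7: 3
  item 8: 1
  item 9: 3
Total = 0 + 0 + 2 + 5 + 1 + 0 + 3 + 1 + 3 = 15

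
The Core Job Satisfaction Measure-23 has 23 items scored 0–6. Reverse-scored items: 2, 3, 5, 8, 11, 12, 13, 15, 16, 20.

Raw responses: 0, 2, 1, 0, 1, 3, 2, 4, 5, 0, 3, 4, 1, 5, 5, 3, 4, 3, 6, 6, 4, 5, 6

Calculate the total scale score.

73

Reversing items 2, 3, 5, 8, 11, 12, 13, 15, 16, & 20 with 6 − raw:
Total = 0 + (6−2) + (6−1) + 0 + (6−1) + 3 + 2 + (6−4) + 5 + 0 + (6−3) + (6−4) + (6−1) + 5 + (6−5) + (6−3) + 4 + 3 + 6 + (6−6) + 4 + 5 + 6
      = 0 + 4 + 5 + 0 + 5 + 3 + 2 + 2 + 5 + 0 + 3 + 2 + 5 + 5 + 1 + 3 + 4 + 3 + 6 + 0 + 4 + 5 + 6 = 73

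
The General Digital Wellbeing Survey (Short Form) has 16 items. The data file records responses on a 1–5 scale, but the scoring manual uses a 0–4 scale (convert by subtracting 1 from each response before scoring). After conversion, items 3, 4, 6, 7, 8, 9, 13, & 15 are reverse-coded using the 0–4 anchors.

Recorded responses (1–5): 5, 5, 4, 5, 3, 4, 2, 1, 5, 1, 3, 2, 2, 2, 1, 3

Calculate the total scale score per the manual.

Convert to 0–4: 4, 4, 3, 4, 2, 3, 1, 0, 4, 0, 2, 1, 1, 1, 0, 2
Reverse-coded (reversed = (0+4) − raw = 4 − raw):
  item 3: 4 − 3 = 1
  item 4: 4 − 4 = 0
  item 6: 4 − 3 = 1
  item 7: 4 − 1 = 3
  item 8: 4 − 0 = 4
  item 9: 4 − 4 = 0
  item 13: 4 − 1 = 3
  item 15: 4 − 0 = 4
Scored: 4, 4, 1, 0, 2, 1, 3, 4, 0, 0, 2, 1, 3, 1, 4, 2
Total = 32

32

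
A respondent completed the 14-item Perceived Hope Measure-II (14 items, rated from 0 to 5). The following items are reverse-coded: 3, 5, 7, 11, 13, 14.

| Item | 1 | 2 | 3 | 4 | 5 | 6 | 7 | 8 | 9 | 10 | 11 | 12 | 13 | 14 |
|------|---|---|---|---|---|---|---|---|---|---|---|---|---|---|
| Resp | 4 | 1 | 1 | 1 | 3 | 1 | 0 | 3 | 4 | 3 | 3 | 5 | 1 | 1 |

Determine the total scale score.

Reversing items 3, 5, 7, 11, 13, & 14 with 5 − raw:
Total = 4 + 1 + (5−1) + 1 + (5−3) + 1 + (5−0) + 3 + 4 + 3 + (5−3) + 5 + (5−1) + (5−1)
      = 4 + 1 + 4 + 1 + 2 + 1 + 5 + 3 + 4 + 3 + 2 + 5 + 4 + 4 = 43

43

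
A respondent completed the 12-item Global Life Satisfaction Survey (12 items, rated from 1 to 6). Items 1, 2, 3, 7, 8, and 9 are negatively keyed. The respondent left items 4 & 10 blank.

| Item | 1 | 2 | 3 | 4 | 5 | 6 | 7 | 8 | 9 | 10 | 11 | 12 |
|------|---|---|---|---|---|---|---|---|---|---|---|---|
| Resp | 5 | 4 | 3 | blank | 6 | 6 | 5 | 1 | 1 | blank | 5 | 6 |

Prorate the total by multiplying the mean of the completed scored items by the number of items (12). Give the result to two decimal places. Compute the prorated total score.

55.20

Reverse-coded (reverse-coded value = 7 − response):
  item 1: 7 − 5 = 2
  item 2: 7 − 4 = 3
  item 3: 7 − 3 = 4
  item 7: 7 − 5 = 2
  item 8: 7 − 1 = 6
  item 9: 7 − 1 = 6
Completed scored items (10 of 12): 2, 3, 4, 6, 6, 2, 6, 6, 5, 6; sum = 46.
Person mean = 46 / 10 ≈ 4.6000
Prorated total = (46 / 10) × 12 = 55.20 (to 2 dp)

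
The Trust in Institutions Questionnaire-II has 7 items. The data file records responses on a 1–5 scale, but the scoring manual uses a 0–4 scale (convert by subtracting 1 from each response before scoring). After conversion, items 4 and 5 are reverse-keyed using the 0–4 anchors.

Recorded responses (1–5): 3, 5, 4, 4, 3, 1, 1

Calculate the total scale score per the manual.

Convert to 0–4: 2, 4, 3, 3, 2, 0, 0
Reverse-coded (reversed = (0+4) − raw = 4 − raw):
  item 4: 4 − 3 = 1
  item 5: 4 − 2 = 2
Scored: 2, 4, 3, 1, 2, 0, 0
Total = 12

12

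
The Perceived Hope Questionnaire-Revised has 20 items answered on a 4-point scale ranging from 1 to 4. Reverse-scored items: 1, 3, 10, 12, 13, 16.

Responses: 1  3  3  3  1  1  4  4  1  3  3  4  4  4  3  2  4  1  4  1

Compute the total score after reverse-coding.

Raw sum = 54. Reverse-scored items: 1, 3, 10, 12, 13, 16; their raw sum = 17.
Each reversal replaces raw with 5 − raw, changing the total by 5 − 2·raw per item.
Total = 54 + 6·5 − 2·17 = 54 + 30 − 34 = 50

50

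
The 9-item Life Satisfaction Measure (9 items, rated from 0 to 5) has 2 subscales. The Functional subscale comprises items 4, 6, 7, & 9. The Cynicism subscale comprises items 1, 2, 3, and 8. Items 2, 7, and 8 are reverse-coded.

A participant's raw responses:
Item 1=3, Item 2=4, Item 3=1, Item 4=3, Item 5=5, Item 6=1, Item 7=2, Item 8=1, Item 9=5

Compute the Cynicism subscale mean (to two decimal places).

Cynicism items: 1, 2, 3, 8.
Of these, items 2 and 8 are reverse-coded; reverse-coded value = 5 − response.
  item 1: 3
  item 2: 5 − 4 = 1
  item 3: 1
  item 8: 5 − 1 = 4
Sum = 3 + 1 + 1 + 4 = 9
Mean = 9 / 4 = 2.25

2.25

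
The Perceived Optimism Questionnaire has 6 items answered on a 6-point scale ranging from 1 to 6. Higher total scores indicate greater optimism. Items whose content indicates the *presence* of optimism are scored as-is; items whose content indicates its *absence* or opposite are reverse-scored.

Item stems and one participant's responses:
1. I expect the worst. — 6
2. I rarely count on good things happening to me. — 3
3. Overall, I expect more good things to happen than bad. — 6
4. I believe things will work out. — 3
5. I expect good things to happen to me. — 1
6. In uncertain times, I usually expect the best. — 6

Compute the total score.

Items 1, 2 describe the absence/opposite of optimism → reverse-score.
on a 1–6 scale, reversed = 7 − raw.
  item 1: 7 − 6 = 1
  item 2: 7 − 3 = 4
  item 3: 6
  item 4: 3
  item 5: 1
  item 6: 6
Total = 1 + 4 + 6 + 3 + 1 + 6 = 21

21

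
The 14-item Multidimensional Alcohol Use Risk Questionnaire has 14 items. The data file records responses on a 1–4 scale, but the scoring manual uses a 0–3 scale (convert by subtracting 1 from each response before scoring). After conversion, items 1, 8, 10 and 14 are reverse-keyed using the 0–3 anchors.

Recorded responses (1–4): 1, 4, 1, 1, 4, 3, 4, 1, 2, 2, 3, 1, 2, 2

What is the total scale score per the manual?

Convert to 0–3: 0, 3, 0, 0, 3, 2, 3, 0, 1, 1, 2, 0, 1, 1
Reverse-coded (reversed = (0+3) − raw = 3 − raw):
  item 1: 3 − 0 = 3
  item 8: 3 − 0 = 3
  item 10: 3 − 1 = 2
  item 14: 3 − 1 = 2
Scored: 3, 3, 0, 0, 3, 2, 3, 3, 1, 2, 2, 0, 1, 2
Total = 25

25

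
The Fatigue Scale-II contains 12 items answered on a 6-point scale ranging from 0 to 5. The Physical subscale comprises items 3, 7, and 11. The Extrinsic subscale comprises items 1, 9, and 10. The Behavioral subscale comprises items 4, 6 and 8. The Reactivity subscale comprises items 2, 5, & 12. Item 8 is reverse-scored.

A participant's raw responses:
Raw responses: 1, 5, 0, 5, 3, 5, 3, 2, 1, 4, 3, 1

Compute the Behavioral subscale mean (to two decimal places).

4.33

Behavioral items: 4, 6, 8.
Of these, item 8 is reverse-scored; on a 0–5 scale, reversed = 5 − raw.
  item 4: 5
  item 6: 5
  item 8: 5 − 2 = 3
Sum = 5 + 5 + 3 = 13
Mean = 13 / 3 = 4.33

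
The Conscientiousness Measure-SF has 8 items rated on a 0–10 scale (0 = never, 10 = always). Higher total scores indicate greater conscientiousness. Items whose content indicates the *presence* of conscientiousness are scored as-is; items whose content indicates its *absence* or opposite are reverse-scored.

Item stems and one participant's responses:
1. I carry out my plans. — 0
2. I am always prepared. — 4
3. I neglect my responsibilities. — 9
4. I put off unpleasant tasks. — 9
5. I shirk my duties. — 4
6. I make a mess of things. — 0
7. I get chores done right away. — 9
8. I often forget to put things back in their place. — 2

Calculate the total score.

Items 3, 4, 5, 6, 8 describe the absence/opposite of conscientiousness → reverse-score.
reverse-coded value = 10 − response.
  item 1: 0
  item 2: 4
  item 3: 10 − 9 = 1
  item 4: 10 − 9 = 1
  item 5: 10 − 4 = 6
  item 6: 10 − 0 = 10
  item 7: 9
  item 8: 10 − 2 = 8
Total = 0 + 4 + 1 + 1 + 6 + 10 + 9 + 8 = 39

39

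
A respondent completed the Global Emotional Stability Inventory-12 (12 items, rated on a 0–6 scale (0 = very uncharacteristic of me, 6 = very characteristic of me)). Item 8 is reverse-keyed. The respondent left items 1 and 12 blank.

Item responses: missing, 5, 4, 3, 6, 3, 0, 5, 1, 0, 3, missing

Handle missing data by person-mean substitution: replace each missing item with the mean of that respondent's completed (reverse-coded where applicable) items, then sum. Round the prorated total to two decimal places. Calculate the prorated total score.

Reverse-coded (reversed = (0+6) − raw = 6 − raw):
  item 8: 6 − 5 = 1
Completed scored items (10 of 12): 5, 4, 3, 6, 3, 0, 1, 1, 0, 3; sum = 26.
Person mean = 26 / 10 ≈ 2.6000
Prorated total = (26 / 10) × 12 = 31.20 (to 2 dp)

31.20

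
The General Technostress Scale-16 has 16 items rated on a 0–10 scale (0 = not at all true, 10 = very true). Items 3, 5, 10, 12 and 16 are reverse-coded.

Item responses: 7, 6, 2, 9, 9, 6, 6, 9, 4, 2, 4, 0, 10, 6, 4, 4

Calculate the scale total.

Reversing items 3, 5, 10, 12, & 16 with 10 − raw:
Total = 7 + 6 + (10−2) + 9 + (10−9) + 6 + 6 + 9 + 4 + (10−2) + 4 + (10−0) + 10 + 6 + 4 + (10−4)
      = 7 + 6 + 8 + 9 + 1 + 6 + 6 + 9 + 4 + 8 + 4 + 10 + 10 + 6 + 4 + 6 = 104

104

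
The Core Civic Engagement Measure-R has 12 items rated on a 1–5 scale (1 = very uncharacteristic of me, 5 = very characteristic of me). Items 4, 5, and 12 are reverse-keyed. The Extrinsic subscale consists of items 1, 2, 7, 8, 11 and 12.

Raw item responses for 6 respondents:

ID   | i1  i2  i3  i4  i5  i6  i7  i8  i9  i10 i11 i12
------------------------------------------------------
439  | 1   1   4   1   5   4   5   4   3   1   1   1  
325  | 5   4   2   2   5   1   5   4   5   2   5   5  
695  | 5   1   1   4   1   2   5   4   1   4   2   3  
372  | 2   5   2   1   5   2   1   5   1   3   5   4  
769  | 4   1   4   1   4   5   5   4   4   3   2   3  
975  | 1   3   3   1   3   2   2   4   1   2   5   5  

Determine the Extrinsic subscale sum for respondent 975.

16

Respondent 975 raw: 1, 3, 3, 1, 3, 2, 2, 4, 1, 2, 5, 5.
Extrinsic items: 1, 2, 7, 8, 11, 12.
Reverse-coded (on a 1–5 scale, reversed = 6 − raw):
  item 1: 1
  item 2: 3
  item 7: 2
  item 8: 4
  item 11: 5
  item 12: 6 − 5 = 1
Sum = 1 + 3 + 2 + 4 + 5 + 1 = 16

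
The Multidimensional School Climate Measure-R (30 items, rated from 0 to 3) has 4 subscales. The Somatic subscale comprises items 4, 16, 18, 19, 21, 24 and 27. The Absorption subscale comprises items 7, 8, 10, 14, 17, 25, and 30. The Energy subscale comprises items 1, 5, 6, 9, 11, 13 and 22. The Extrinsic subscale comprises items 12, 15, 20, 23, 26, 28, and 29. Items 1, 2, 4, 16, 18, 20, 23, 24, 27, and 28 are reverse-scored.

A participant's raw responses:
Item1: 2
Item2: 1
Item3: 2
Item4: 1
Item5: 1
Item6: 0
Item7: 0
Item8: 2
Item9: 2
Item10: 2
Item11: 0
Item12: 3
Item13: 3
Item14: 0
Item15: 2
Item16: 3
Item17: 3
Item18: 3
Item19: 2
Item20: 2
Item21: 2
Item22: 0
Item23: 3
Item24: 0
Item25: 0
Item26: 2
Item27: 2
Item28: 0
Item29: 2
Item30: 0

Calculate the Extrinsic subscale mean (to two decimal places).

1.86

Extrinsic items: 12, 15, 20, 23, 26, 28, 29.
Of these, items 20, 23, and 28 are reverse-scored; reversed = (0+3) − raw = 3 − raw.
  item 12: 3
  item 15: 2
  item 20: 3 − 2 = 1
  item 23: 3 − 3 = 0
  item 26: 2
  item 28: 3 − 0 = 3
  item 29: 2
Sum = 3 + 2 + 1 + 0 + 2 + 3 + 2 = 13
Mean = 13 / 7 = 1.86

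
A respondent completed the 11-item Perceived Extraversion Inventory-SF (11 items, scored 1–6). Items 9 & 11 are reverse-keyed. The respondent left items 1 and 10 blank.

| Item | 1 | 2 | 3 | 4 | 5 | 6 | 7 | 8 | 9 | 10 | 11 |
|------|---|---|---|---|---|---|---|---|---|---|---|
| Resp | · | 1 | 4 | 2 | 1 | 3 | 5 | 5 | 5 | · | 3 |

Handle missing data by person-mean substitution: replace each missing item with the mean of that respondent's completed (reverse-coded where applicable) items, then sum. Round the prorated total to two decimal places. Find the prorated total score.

33.00

Reverse-coded (reverse-coded value = 7 − response):
  item 9: 7 − 5 = 2
  item 11: 7 − 3 = 4
Completed scored items (9 of 11): 1, 4, 2, 1, 3, 5, 5, 2, 4; sum = 27.
Person mean = 27 / 9 ≈ 3.0000
Prorated total = (27 / 9) × 11 = 33.00 (to 2 dp)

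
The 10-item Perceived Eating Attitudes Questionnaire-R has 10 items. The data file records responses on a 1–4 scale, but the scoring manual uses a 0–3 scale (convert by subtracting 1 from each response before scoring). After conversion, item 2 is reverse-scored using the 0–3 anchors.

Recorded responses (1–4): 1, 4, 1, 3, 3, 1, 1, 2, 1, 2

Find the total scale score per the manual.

Convert to 0–3: 0, 3, 0, 2, 2, 0, 0, 1, 0, 1
Reverse-coded (reversed = (0+3) − raw = 3 − raw):
  item 2: 3 − 3 = 0
Scored: 0, 0, 0, 2, 2, 0, 0, 1, 0, 1
Total = 6

6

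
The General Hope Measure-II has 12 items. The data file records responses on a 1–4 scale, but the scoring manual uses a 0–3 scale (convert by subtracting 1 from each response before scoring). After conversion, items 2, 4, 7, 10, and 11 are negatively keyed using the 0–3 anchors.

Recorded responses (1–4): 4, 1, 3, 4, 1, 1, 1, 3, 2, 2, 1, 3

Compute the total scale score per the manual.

21

Convert to 0–3: 3, 0, 2, 3, 0, 0, 0, 2, 1, 1, 0, 2
Reverse-coded (reverse-coded value = 3 − response):
  item 2: 3 − 0 = 3
  item 4: 3 − 3 = 0
  item 7: 3 − 0 = 3
  item 10: 3 − 1 = 2
  item 11: 3 − 0 = 3
Scored: 3, 3, 2, 0, 0, 0, 3, 2, 1, 2, 3, 2
Total = 21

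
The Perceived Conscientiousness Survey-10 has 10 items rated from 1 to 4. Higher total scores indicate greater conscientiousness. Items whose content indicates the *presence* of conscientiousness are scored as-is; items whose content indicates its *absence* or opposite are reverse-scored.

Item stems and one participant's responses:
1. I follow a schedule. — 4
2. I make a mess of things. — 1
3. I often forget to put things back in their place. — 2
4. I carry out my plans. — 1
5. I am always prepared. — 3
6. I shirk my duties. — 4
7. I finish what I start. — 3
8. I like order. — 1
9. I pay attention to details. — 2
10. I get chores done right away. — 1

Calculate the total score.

23

Items 2, 3, 6 describe the absence/opposite of conscientiousness → reverse-score.
reverse-coded value = 5 − response.
  item 1: 4
  item 2: 5 − 1 = 4
  item 3: 5 − 2 = 3
  item 4: 1
  item 5: 3
  item 6: 5 − 4 = 1
  item 7: 3
  item 8: 1
  item 9: 2
  item 10: 1
Total = 4 + 4 + 3 + 1 + 3 + 1 + 3 + 1 + 2 + 1 = 23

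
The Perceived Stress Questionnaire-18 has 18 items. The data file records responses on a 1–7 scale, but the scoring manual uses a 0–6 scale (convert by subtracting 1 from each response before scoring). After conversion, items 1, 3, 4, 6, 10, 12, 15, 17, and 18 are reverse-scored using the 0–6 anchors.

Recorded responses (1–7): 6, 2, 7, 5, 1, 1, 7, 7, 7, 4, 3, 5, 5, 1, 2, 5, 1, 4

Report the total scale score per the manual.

57

Convert to 0–6: 5, 1, 6, 4, 0, 0, 6, 6, 6, 3, 2, 4, 4, 0, 1, 4, 0, 3
Reverse-coded (reversed = (0+6) − raw = 6 − raw):
  item 1: 6 − 5 = 1
  item 3: 6 − 6 = 0
  item 4: 6 − 4 = 2
  item 6: 6 − 0 = 6
  item 10: 6 − 3 = 3
  item 12: 6 − 4 = 2
  item 15: 6 − 1 = 5
  item 17: 6 − 0 = 6
  item 18: 6 − 3 = 3
Scored: 1, 1, 0, 2, 0, 6, 6, 6, 6, 3, 2, 2, 4, 0, 5, 4, 6, 3
Total = 57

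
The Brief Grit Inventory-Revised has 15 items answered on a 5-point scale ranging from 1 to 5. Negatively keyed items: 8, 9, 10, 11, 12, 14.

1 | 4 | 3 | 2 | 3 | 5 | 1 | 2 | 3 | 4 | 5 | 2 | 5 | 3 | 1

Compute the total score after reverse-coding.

42

Reversing items 8, 9, 10, 11, 12, and 14 with 6 − raw:
Total = 1 + 4 + 3 + 2 + 3 + 5 + 1 + (6−2) + (6−3) + (6−4) + (6−5) + (6−2) + 5 + (6−3) + 1
      = 1 + 4 + 3 + 2 + 3 + 5 + 1 + 4 + 3 + 2 + 1 + 4 + 5 + 3 + 1 = 42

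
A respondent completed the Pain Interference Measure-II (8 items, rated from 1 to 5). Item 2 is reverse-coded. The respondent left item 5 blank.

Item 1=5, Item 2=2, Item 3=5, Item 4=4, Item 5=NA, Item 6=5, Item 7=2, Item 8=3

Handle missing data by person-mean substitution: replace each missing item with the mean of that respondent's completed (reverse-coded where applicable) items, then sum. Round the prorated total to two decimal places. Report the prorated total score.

32.00

Reverse-coded (reversed = (1+5) − raw = 6 − raw):
  item 2: 6 − 2 = 4
Completed scored items (7 of 8): 5, 4, 5, 4, 5, 2, 3; sum = 28.
Person mean = 28 / 7 ≈ 4.0000
Prorated total = (28 / 7) × 8 = 32.00 (to 2 dp)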